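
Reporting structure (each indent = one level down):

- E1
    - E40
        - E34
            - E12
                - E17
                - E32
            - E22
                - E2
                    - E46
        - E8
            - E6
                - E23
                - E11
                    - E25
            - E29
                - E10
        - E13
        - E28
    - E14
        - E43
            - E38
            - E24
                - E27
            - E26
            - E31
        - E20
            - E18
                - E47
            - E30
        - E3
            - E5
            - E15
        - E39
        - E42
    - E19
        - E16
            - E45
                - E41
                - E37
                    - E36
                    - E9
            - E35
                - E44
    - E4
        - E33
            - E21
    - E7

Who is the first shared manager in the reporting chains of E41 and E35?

E41's chain of managers is E45, E16, E19, E1. E35's chain of managers is E16, E19, E1. The first manager that appears in both chains is E16.

E16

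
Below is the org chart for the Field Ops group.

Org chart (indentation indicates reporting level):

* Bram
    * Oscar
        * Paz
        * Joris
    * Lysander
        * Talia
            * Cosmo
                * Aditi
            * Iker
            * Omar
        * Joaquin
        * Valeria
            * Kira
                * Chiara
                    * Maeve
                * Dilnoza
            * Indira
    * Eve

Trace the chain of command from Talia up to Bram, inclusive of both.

Talia reports to Lysander. Lysander reports to Bram. Bram is at the top.

Talia -> Lysander -> Bram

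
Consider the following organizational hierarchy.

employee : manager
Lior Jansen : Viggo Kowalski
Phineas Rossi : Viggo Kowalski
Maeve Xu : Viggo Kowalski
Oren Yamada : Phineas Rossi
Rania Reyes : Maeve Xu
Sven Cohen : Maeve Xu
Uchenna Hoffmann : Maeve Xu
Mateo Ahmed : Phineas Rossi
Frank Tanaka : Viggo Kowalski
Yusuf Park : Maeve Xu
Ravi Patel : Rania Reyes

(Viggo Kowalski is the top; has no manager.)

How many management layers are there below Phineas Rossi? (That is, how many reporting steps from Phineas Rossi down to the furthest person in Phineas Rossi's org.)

1

The longest chain under Phineas Rossi runs Phineas Rossi → Mateo Ahmed, which is 1 level below Phineas Rossi.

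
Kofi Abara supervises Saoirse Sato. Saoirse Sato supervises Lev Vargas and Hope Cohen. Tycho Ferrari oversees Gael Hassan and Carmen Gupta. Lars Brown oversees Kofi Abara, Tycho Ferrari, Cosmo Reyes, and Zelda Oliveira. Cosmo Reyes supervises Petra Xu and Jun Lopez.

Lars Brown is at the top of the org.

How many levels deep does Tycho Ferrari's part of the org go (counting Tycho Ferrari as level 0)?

1

The longest chain under Tycho Ferrari runs Tycho Ferrari → Gael Hassan, which is 1 level below Tycho Ferrari.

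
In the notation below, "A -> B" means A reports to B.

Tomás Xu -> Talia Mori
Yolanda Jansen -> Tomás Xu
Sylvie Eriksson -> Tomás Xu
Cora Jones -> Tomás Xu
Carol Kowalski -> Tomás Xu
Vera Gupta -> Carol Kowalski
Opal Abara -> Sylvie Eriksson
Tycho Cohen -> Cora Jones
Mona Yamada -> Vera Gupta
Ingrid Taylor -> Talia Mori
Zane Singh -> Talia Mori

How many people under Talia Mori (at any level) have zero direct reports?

6

The people in Talia Mori's organization with no one reporting to them are Zane Singh, Ingrid Taylor, Mona Yamada, Tycho Cohen, Opal Abara, Yolanda Jansen. That is 6.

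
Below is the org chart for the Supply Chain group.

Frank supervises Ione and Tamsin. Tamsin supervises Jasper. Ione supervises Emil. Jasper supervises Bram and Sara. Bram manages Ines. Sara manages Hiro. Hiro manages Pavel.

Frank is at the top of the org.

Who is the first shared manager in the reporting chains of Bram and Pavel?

Jasper

Bram's chain of managers is Jasper, Tamsin, Frank. Pavel's chain of managers is Hiro, Sara, Jasper, Tamsin, Frank. The first manager that appears in both chains is Jasper.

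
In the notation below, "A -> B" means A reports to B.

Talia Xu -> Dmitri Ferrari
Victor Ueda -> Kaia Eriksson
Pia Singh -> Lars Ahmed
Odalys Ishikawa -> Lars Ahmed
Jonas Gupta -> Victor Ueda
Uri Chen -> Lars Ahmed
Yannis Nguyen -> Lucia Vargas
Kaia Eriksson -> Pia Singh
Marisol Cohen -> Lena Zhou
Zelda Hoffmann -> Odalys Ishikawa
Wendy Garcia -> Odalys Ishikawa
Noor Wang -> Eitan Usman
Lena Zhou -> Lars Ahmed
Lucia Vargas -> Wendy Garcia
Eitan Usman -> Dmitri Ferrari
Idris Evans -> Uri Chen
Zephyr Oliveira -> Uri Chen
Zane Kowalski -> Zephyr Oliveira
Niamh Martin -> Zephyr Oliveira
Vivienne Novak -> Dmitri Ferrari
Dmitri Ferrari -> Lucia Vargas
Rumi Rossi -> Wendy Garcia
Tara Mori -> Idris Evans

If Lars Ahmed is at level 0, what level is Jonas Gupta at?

Chain from Jonas Gupta up to Lars Ahmed: Jonas Gupta → Victor Ueda → Kaia Eriksson → Pia Singh → Lars Ahmed. That is 4 steps up, so Jonas Gupta is 4 levels below Lars Ahmed.

4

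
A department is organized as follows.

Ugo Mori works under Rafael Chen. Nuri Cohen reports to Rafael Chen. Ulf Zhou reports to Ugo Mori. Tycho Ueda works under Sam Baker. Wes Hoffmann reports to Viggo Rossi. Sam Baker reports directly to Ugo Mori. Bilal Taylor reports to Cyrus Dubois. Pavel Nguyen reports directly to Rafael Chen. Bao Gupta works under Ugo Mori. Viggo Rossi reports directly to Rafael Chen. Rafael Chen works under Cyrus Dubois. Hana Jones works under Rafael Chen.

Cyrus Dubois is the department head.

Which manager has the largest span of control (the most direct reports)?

Direct-report counts: Cyrus Dubois has 2; Rafael Chen has 5; Ugo Mori has 3; Sam Baker has 1; Viggo Rossi has 1. The largest is 5, held by Rafael Chen.

Rafael Chen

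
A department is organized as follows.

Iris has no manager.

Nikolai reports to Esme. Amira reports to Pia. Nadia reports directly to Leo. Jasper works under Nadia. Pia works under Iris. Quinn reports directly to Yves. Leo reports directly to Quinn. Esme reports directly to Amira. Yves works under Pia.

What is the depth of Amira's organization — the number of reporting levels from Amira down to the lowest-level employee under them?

The longest chain under Amira runs Amira → Esme → Nikolai, which is 2 levels below Amira.

2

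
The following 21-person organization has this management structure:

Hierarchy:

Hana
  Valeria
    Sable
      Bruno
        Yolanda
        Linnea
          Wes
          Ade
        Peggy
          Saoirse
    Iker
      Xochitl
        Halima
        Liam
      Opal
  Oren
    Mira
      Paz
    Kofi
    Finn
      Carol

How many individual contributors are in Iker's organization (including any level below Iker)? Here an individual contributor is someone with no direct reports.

3

The people in Iker's organization with no one reporting to them are Opal, Liam, Halima. That is 3.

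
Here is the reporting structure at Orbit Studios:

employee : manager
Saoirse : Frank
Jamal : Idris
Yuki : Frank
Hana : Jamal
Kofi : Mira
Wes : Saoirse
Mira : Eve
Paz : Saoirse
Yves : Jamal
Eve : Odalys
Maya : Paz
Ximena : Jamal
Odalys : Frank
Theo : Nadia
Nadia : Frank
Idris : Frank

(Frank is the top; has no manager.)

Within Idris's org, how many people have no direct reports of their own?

3

The people in Idris's organization with no one reporting to them are Yves, Ximena, Hana. That is 3.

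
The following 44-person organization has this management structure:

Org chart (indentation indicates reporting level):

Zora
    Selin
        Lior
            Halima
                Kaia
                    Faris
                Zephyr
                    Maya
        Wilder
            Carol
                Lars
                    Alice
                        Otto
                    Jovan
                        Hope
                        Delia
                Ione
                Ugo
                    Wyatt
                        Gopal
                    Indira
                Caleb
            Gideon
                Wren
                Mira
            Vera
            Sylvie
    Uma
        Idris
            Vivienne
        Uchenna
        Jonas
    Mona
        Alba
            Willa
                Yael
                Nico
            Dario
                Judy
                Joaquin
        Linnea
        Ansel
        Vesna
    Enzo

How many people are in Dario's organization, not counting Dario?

Dario directly manages Judy, Joaquin. Judy has no reports. Joaquin has no reports. So Dario's organization is 2 direct reports plus everyone under them: 1 + 1 = 2.

2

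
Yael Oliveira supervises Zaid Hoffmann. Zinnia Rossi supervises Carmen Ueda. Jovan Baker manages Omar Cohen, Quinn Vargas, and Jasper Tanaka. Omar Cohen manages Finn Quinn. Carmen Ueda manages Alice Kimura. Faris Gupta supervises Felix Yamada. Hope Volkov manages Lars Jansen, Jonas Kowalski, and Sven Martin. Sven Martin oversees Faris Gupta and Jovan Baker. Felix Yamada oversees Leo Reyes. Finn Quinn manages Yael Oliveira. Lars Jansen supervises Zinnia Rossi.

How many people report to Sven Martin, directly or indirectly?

10

Sven Martin directly manages Faris Gupta, Jovan Baker. Under Faris Gupta: Felix Yamada, Leo Reyes (2). Under Jovan Baker: Jasper Tanaka, Quinn Vargas, Omar Cohen, Finn Quinn, Yael Oliveira, Zaid Hoffmann (6). So Sven Martin's organization is 2 direct reports plus everyone under them: 3 + 7 = 10.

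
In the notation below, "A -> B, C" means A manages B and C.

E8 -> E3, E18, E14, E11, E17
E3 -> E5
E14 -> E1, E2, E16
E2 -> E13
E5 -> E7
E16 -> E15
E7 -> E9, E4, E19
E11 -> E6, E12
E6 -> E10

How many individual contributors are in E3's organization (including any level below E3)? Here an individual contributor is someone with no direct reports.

The people in E3's organization with no one reporting to them are E19, E4, E9. That is 3.

3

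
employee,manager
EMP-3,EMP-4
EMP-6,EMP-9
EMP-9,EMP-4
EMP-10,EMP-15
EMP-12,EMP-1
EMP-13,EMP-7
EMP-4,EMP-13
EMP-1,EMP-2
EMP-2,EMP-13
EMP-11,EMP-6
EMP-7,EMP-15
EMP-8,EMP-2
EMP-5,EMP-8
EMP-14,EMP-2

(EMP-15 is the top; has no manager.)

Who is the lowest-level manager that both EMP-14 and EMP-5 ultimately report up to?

EMP-14's chain of managers is EMP-2, EMP-13, EMP-7, EMP-15. EMP-5's chain of managers is EMP-8, EMP-2, EMP-13, EMP-7, EMP-15. The first manager that appears in both chains is EMP-2.

EMP-2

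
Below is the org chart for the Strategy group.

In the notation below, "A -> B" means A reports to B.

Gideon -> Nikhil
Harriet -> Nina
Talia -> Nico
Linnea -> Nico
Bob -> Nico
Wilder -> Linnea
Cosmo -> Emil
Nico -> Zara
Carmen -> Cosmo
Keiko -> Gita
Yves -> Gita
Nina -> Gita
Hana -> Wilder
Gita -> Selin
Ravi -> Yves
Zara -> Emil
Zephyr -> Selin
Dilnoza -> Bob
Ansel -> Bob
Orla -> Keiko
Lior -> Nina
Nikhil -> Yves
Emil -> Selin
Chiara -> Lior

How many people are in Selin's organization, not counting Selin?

Selin directly manages Emil, Gita, Zephyr. Under Emil: Cosmo, Carmen, Zara, Nico, Talia, Bob, Ansel, Dilnoza, Linnea, Wilder, Hana (11). Under Gita: Keiko, Orla, Nina, Harriet, Lior, Chiara, Yves, Ravi, Nikhil, Gideon (10). Zephyr has no reports. So Selin's organization is 3 direct reports plus everyone under them: 12 + 11 + 1 = 24.

24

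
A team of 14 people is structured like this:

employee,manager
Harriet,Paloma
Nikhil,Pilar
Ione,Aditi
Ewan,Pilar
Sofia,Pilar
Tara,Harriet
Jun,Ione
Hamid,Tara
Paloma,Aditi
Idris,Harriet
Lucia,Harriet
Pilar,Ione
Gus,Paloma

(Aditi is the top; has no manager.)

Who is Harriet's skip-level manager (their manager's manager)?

Aditi

Harriet reports to Paloma, and Paloma reports to Aditi. So Harriet's skip-level manager is Aditi.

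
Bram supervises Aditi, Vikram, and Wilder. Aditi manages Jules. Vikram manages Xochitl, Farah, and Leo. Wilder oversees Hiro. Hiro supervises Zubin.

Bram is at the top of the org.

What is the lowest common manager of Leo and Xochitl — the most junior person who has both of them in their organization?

Vikram

Leo's chain of managers is Vikram, Bram. Xochitl's chain of managers is Vikram, Bram. The first manager that appears in both chains is Vikram.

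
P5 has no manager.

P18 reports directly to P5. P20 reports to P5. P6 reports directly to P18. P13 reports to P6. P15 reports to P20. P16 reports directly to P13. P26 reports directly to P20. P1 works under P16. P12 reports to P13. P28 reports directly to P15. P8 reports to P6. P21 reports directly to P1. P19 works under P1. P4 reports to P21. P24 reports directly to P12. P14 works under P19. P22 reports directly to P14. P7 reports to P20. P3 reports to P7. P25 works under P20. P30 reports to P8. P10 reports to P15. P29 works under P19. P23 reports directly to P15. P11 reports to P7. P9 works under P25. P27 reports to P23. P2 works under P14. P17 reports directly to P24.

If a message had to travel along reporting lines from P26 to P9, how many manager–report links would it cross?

3

P26 is 1 level below P20, and P9 is 2 levels below P20 (their lowest common manager). The shortest path runs up from P26 to P20 and back down to P9: 1 + 2 = 3 links.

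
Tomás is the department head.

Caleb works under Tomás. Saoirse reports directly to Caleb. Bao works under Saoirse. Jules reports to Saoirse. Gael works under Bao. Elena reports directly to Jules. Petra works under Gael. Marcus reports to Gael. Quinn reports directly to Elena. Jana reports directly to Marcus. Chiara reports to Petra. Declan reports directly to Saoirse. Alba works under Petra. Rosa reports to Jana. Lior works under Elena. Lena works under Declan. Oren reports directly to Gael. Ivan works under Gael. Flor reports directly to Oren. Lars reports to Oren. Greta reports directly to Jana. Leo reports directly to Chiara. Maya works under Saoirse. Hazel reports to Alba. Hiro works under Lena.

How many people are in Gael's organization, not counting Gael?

13

Gael directly manages Petra, Marcus, Oren, Ivan. Under Petra: Alba, Hazel, Chiara, Leo (4). Under Marcus: Jana, Greta, Rosa (3). Under Oren: Lars, Flor (2). Ivan has no reports. So Gael's organization is 4 direct reports plus everyone under them: 5 + 4 + 3 + 1 = 13.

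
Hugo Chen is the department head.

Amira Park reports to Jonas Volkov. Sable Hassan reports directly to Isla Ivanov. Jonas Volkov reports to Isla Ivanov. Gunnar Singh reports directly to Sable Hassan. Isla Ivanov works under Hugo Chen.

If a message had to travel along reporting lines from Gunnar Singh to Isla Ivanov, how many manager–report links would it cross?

2

Gunnar Singh is in Isla Ivanov's organization: the chain from Gunnar Singh up to Isla Ivanov is Gunnar Singh → Sable Hassan → Isla Ivanov, which is 2 links.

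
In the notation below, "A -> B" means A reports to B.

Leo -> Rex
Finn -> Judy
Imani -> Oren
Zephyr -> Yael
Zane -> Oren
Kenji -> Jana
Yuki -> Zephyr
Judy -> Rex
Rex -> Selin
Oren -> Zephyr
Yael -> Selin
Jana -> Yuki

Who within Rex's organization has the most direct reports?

Rex

Direct-report counts within Rex's organization: Rex has 2; Judy has 1. The largest is 2, held by Rex.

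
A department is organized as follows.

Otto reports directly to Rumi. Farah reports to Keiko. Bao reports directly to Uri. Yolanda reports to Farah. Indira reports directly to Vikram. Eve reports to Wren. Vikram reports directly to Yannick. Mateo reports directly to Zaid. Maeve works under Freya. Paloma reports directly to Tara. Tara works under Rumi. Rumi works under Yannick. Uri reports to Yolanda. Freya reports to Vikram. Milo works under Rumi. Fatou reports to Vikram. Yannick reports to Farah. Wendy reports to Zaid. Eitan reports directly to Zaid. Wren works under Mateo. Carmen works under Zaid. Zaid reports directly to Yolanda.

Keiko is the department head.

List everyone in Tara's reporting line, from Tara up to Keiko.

Tara reports to Rumi. Rumi reports to Yannick. Yannick reports to Farah. Farah reports to Keiko. Keiko is at the top.

Tara -> Rumi -> Yannick -> Farah -> Keiko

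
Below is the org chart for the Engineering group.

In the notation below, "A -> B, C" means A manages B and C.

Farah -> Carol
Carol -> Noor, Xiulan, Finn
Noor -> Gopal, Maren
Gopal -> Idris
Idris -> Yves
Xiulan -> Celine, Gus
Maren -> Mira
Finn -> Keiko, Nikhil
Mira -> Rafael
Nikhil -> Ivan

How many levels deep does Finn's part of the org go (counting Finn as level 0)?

2

The longest chain under Finn runs Finn → Nikhil → Ivan, which is 2 levels below Finn.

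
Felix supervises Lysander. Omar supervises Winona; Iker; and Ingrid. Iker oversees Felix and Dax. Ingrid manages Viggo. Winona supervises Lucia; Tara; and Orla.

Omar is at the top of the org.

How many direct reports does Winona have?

Winona directly manages Lucia, Tara, Orla. That is 3 direct reports.

3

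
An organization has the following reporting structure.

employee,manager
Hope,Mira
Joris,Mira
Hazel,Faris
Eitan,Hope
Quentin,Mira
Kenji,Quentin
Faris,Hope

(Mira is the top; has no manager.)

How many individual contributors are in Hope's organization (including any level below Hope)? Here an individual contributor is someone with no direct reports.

The people in Hope's organization with no one reporting to them are Eitan, Hazel. That is 2.

2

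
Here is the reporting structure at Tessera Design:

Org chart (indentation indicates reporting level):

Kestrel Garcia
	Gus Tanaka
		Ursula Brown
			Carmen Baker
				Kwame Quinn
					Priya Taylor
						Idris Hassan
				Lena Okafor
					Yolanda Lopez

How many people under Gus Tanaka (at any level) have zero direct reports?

The people in Gus Tanaka's organization with no one reporting to them are Yolanda Lopez, Idris Hassan. That is 2.

2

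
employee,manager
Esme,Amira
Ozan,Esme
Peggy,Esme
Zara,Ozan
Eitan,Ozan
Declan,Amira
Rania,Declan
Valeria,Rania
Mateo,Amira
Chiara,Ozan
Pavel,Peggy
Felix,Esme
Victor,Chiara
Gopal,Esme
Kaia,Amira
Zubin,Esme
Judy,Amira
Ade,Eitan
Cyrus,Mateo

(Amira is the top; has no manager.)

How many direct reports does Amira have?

Amira directly manages Esme, Declan, Mateo, Kaia, Judy. That is 5 direct reports.

5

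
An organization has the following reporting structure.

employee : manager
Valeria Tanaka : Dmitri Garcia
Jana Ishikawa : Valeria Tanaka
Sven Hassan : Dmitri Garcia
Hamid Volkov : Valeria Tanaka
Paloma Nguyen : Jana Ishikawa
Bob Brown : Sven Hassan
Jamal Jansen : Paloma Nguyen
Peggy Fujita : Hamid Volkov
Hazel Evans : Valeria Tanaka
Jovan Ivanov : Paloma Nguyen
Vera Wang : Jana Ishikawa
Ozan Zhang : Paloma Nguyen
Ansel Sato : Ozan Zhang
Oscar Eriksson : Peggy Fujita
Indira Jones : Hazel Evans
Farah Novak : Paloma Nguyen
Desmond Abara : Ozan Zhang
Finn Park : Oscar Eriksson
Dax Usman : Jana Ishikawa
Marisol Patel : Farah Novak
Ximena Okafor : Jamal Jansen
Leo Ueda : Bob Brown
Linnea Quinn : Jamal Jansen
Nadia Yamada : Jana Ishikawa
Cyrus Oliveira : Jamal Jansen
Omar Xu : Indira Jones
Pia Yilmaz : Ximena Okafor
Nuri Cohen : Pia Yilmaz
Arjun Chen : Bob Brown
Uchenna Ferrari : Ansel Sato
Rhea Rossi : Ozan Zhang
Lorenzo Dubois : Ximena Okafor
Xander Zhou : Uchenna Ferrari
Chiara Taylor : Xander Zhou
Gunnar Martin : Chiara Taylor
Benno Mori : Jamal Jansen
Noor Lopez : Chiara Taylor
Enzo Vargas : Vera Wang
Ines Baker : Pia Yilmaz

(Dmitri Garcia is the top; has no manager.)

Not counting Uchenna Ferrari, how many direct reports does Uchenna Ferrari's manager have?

0

Uchenna Ferrari reports to Ansel Sato, and Ansel Sato has no other direct reports. Uchenna Ferrari has 0 peers.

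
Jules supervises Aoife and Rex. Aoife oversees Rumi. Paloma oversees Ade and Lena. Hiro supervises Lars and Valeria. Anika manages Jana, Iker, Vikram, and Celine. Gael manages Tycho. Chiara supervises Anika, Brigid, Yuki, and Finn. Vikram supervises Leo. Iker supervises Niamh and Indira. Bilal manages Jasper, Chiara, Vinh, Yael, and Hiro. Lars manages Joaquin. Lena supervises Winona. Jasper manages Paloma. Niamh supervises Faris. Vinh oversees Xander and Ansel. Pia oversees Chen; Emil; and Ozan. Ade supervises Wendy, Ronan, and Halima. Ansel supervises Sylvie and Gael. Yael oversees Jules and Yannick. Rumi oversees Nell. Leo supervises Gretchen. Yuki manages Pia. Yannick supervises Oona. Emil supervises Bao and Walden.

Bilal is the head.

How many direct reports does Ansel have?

2

Ansel directly manages Gael, Sylvie. That is 2 direct reports.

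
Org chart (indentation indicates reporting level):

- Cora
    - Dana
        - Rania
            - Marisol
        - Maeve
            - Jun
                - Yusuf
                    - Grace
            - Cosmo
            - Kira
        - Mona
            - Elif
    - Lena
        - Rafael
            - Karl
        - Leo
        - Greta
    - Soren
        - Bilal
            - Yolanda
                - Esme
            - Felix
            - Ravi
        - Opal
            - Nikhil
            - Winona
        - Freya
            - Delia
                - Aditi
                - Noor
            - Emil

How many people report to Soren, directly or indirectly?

13

Soren directly manages Bilal, Opal, Freya. Under Bilal: Ravi, Felix, Yolanda, Esme (4). Under Opal: Winona, Nikhil (2). Under Freya: Emil, Delia, Noor, Aditi (4). So Soren's organization is 3 direct reports plus everyone under them: 5 + 3 + 5 = 13.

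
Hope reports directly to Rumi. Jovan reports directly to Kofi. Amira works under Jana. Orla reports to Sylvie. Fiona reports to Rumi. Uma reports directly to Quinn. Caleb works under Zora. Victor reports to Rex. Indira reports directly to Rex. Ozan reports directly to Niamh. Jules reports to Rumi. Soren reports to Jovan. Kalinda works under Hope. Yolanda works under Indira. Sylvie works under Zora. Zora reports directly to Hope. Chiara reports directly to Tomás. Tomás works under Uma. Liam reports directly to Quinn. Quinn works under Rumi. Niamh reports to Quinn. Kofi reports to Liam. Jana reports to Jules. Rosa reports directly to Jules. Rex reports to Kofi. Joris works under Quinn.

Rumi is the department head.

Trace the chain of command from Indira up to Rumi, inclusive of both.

Indira -> Rex -> Kofi -> Liam -> Quinn -> Rumi

Indira reports to Rex. Rex reports to Kofi. Kofi reports to Liam. Liam reports to Quinn. Quinn reports to Rumi. Rumi is at the top.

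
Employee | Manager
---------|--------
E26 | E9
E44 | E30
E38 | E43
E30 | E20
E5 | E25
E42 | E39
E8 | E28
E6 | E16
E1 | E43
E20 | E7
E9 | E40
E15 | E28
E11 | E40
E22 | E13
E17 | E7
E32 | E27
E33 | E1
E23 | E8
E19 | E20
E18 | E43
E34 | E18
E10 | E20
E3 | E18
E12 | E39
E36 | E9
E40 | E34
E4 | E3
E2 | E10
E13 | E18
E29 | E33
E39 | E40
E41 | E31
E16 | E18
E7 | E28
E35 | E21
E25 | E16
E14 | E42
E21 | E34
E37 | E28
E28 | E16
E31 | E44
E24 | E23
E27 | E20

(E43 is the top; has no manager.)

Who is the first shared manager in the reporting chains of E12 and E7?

E12's chain of managers is E39, E40, E34, E18, E43. E7's chain of managers is E28, E16, E18, E43. The first manager that appears in both chains is E18.

E18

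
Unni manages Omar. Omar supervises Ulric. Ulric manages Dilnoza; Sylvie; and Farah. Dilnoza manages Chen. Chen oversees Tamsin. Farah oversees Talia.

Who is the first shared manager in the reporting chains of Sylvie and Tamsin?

Sylvie's chain of managers is Ulric, Omar, Unni. Tamsin's chain of managers is Chen, Dilnoza, Ulric, Omar, Unni. The first manager that appears in both chains is Ulric.

Ulric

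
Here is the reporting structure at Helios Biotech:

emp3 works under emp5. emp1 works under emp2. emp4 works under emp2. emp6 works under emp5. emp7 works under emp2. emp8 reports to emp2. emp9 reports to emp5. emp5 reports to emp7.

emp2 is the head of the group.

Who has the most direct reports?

emp2

Direct-report counts: emp2 has 4; emp7 has 1; emp5 has 3. The largest is 4, held by emp2.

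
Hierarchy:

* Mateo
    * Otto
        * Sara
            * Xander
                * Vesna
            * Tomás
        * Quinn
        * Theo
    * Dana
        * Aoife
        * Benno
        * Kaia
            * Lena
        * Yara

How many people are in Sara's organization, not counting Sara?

Sara directly manages Xander, Tomás. Under Xander: Vesna (1). Tomás has no reports. So Sara's organization is 2 direct reports plus everyone under them: 2 + 1 = 3.

3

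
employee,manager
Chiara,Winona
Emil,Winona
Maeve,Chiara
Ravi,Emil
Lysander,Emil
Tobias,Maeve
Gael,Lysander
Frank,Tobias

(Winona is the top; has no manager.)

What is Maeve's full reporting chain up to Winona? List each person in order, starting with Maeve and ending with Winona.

Maeve reports to Chiara. Chiara reports to Winona. Winona is at the top.

Maeve -> Chiara -> Winona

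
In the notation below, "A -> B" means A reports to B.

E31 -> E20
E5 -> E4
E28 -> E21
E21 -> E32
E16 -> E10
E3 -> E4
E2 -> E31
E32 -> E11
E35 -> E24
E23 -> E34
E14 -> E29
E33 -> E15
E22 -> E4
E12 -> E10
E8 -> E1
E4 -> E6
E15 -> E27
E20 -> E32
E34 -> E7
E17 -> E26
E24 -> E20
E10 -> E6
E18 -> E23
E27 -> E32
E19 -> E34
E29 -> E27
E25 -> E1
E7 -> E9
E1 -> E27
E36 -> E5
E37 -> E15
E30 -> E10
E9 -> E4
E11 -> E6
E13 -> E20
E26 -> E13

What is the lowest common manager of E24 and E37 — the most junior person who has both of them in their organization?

E24's chain of managers is E20, E32, E11, E6. E37's chain of managers is E15, E27, E32, E11, E6. The first manager that appears in both chains is E32.

E32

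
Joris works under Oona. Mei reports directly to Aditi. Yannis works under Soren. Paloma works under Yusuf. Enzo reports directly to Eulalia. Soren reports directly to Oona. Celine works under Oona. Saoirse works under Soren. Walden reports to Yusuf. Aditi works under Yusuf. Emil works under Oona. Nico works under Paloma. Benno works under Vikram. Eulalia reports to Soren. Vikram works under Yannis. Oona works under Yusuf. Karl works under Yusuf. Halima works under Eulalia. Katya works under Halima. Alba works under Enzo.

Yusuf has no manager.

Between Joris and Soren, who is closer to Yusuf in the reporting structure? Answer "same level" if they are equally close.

same level

Both Joris and Soren are 2 levels below Yusuf.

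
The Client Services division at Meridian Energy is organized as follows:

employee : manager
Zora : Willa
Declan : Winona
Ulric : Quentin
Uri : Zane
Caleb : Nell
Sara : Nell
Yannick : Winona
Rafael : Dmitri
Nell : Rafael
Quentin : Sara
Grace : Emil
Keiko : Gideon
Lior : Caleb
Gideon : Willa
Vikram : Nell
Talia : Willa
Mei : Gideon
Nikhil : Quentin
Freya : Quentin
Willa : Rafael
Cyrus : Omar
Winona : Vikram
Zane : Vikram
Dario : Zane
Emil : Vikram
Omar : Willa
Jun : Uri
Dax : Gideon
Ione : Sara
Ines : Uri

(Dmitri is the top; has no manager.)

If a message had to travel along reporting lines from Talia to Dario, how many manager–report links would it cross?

6

Talia is 2 levels below Rafael, and Dario is 4 levels below Rafael (their lowest common manager). The shortest path runs up from Talia to Rafael and back down to Dario: 2 + 4 = 6 links.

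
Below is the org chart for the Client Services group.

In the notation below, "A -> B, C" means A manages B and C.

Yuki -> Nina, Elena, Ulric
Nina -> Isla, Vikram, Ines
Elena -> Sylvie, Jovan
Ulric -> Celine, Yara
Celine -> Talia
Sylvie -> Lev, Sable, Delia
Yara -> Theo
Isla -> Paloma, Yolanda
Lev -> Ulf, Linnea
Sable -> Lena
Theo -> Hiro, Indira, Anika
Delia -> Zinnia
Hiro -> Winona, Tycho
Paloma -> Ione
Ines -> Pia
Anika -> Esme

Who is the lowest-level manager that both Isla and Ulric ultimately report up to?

Isla's chain of managers is Nina, Yuki. Ulric's chain of managers is Yuki. The first manager that appears in both chains is Yuki.

Yuki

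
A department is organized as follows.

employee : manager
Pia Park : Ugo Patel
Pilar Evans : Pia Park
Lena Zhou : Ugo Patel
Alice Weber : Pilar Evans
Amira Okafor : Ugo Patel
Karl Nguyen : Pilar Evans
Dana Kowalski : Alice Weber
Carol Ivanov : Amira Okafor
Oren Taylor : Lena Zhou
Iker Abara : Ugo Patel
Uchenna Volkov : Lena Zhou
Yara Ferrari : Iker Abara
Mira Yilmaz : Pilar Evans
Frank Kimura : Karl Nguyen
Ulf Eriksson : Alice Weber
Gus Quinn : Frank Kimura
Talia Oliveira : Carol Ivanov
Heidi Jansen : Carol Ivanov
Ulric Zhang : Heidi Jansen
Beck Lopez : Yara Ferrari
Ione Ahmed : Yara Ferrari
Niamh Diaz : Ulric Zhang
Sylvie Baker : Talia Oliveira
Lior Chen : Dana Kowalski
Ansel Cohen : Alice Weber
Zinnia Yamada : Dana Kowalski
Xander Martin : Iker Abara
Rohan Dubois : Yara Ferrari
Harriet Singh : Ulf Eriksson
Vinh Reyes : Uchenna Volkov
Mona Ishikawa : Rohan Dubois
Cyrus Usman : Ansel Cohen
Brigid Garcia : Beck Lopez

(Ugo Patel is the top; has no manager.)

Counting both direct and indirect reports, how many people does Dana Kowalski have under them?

Dana Kowalski directly manages Lior Chen, Zinnia Yamada. Lior Chen has no reports. Zinnia Yamada has no reports. So Dana Kowalski's organization is 2 direct reports plus everyone under them: 1 + 1 = 2.

2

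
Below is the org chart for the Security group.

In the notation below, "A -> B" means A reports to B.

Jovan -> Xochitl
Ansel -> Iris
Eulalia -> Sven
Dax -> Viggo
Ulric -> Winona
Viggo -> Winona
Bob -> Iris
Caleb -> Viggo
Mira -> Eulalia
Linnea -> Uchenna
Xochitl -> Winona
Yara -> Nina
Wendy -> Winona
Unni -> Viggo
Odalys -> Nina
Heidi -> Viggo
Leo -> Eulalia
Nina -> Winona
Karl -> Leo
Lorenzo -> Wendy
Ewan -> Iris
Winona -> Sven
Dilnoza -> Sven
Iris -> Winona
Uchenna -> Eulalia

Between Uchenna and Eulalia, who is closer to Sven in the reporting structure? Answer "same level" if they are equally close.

Eulalia

Uchenna is 2 levels below Sven; Eulalia is 1. Eulalia is higher.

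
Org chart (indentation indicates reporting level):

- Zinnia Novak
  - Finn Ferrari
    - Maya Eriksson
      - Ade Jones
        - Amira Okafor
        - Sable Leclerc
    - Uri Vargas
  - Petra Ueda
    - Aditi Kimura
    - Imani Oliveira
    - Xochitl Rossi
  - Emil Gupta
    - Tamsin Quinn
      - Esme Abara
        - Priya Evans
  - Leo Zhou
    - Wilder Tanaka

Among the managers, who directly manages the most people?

Zinnia Novak

Direct-report counts: Zinnia Novak has 4; Leo Zhou has 1; Emil Gupta has 1; Tamsin Quinn has 1; Esme Abara has 1; Petra Ueda has 3; Finn Ferrari has 2; Maya Eriksson has 1; Ade Jones has 2. The largest is 4, held by Zinnia Novak.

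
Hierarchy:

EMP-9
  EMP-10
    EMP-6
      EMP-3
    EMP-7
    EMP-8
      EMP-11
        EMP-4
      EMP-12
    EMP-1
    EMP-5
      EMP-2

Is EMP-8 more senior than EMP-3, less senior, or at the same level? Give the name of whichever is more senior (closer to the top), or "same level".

EMP-8 is 2 levels below EMP-9; EMP-3 is 3. EMP-8 is higher.

EMP-8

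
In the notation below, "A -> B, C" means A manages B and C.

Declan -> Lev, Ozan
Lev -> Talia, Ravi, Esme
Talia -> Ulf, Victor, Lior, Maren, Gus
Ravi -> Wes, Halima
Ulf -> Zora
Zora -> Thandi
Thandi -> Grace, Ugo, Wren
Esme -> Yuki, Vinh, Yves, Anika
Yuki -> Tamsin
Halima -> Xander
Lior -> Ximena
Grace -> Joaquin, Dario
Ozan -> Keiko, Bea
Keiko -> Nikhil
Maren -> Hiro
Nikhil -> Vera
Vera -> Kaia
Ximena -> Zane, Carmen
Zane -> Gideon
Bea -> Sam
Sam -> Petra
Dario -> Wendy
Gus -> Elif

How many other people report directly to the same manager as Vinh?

3

Vinh reports to Esme. Esme's other direct reports are Yuki, Yves, Anika — 3 peers.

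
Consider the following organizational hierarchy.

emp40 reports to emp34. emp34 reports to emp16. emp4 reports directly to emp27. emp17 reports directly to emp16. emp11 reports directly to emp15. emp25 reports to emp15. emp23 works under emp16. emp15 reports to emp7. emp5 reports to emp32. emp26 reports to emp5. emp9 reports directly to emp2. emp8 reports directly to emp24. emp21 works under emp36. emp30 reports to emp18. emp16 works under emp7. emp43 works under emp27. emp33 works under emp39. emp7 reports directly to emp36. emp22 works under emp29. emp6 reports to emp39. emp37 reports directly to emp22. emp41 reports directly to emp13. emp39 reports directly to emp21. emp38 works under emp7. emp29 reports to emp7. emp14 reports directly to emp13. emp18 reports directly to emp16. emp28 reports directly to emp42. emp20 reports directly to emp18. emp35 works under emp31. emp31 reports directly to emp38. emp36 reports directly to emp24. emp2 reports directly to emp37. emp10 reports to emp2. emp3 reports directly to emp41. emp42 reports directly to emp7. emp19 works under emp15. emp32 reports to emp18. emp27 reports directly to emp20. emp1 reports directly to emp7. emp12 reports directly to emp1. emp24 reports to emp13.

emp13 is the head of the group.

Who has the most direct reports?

emp7

Direct-report counts: emp13 has 3; emp41 has 1; emp24 has 2; emp36 has 2; emp21 has 1; emp39 has 2; emp7 has 6; emp42 has 1; emp38 has 1; emp31 has 1; emp1 has 1; emp16 has 4; emp34 has 1; emp18 has 3; emp20 has 1; emp27 has 2; emp32 has 1; emp5 has 1; emp15 has 3; emp29 has 1; emp22 has 1; emp37 has 1; emp2 has 2. The largest is 6, held by emp7.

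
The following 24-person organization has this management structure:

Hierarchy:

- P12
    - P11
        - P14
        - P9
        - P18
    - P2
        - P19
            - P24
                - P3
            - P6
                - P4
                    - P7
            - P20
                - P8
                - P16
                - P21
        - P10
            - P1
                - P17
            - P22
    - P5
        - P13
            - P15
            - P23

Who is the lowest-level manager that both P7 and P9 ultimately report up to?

P12

P7's chain of managers is P4, P6, P19, P2, P12. P9's chain of managers is P11, P12. The first manager that appears in both chains is P12.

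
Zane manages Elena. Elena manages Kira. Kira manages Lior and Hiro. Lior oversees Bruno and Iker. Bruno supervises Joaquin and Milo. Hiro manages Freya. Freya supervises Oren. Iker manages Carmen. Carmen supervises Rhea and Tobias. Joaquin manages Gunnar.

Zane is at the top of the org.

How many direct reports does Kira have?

2

Kira directly manages Lior, Hiro. That is 2 direct reports.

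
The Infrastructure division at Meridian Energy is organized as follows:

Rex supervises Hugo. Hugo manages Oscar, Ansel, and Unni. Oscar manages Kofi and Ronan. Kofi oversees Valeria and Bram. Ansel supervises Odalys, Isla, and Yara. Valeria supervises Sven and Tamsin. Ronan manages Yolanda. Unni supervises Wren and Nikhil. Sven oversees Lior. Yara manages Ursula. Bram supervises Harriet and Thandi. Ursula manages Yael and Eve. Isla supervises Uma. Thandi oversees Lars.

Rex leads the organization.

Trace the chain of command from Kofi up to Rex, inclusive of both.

Kofi reports to Oscar. Oscar reports to Hugo. Hugo reports to Rex. Rex is at the top.

Kofi -> Oscar -> Hugo -> Rex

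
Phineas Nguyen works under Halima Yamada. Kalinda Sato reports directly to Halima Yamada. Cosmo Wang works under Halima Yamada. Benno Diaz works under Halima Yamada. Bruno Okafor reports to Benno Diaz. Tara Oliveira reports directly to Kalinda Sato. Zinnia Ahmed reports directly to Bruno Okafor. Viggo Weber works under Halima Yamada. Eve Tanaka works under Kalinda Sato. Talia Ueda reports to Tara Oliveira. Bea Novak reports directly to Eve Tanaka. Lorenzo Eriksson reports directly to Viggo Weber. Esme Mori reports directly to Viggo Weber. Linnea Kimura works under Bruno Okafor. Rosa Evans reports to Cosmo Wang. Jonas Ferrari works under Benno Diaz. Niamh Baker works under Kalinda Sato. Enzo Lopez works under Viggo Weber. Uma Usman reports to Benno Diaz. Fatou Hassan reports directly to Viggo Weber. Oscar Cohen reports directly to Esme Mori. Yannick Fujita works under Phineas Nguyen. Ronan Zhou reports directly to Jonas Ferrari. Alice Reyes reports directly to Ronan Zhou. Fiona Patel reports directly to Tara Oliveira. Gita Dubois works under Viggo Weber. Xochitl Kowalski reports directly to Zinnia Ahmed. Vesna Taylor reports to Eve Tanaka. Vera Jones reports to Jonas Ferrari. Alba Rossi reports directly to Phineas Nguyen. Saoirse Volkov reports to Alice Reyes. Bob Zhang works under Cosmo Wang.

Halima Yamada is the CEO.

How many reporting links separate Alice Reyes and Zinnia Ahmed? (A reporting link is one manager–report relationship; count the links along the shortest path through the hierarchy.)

Alice Reyes is 3 levels below Benno Diaz, and Zinnia Ahmed is 2 levels below Benno Diaz (their lowest common manager). The shortest path runs up from Alice Reyes to Benno Diaz and back down to Zinnia Ahmed: 3 + 2 = 5 links.

5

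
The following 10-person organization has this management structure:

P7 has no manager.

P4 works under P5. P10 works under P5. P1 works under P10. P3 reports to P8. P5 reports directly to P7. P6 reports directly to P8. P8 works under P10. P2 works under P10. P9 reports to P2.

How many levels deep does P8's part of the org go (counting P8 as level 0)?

The longest chain under P8 runs P8 → P3, which is 1 level below P8.

1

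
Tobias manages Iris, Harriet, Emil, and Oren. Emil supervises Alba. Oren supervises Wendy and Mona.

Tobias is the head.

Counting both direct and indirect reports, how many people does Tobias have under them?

7

Tobias directly manages Iris, Harriet, Emil, Oren. Iris has no reports. Harriet has no reports. Under Emil: Alba (1). Under Oren: Mona, Wendy (2). So Tobias's organization is 4 direct reports plus everyone under them: 1 + 1 + 2 + 3 = 7.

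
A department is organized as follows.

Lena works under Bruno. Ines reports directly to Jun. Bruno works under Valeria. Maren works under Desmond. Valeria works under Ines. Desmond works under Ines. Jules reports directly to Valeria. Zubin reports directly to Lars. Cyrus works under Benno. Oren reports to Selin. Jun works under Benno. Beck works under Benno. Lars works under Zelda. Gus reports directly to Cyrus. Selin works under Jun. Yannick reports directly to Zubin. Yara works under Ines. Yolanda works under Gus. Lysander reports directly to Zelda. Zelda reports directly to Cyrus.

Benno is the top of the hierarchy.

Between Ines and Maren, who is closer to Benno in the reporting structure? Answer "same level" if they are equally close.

Ines is 2 levels below Benno; Maren is 4. Ines is higher.

Ines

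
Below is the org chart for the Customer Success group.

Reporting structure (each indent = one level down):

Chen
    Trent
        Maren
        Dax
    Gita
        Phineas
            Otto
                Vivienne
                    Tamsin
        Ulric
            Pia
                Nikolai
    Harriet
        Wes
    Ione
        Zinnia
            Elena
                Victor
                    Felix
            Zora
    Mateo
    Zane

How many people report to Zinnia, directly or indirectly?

Zinnia directly manages Elena, Zora. Under Elena: Victor, Felix (2). Zora has no reports. So Zinnia's organization is 2 direct reports plus everyone under them: 3 + 1 = 4.

4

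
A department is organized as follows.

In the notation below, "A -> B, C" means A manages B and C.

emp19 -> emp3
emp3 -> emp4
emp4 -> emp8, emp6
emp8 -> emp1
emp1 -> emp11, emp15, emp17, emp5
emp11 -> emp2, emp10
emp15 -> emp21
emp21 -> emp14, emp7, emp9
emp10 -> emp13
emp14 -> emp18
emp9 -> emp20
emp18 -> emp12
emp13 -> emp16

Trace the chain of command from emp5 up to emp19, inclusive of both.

emp5 -> emp1 -> emp8 -> emp4 -> emp3 -> emp19

emp5 reports to emp1. emp1 reports to emp8. emp8 reports to emp4. emp4 reports to emp3. emp3 reports to emp19. emp19 is at the top.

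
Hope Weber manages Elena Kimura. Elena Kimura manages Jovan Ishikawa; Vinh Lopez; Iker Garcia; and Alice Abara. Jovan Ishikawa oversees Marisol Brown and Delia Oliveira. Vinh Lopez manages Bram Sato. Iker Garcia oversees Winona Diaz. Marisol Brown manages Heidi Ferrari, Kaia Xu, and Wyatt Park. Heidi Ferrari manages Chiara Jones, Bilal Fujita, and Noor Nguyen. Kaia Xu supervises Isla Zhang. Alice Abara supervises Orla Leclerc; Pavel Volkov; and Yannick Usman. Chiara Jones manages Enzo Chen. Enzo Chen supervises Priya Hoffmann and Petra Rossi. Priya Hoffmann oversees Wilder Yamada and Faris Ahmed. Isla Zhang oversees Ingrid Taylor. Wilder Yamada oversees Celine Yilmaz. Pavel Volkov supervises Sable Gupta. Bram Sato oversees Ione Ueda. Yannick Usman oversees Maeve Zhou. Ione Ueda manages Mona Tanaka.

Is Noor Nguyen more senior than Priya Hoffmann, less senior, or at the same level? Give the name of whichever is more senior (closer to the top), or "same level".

Noor Nguyen is 5 levels below Hope Weber; Priya Hoffmann is 7. Noor Nguyen is higher.

Noor Nguyen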